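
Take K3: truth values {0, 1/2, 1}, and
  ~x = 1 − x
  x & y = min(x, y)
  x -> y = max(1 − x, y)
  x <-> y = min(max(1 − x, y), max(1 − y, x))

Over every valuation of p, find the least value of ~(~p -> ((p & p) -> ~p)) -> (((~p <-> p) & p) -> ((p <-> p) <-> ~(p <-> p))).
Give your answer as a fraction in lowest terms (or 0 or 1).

Take p = 1/2:
~p = ~1/2 = 1/2
p & p = 1/2 & 1/2 = 1/2
~p = ~1/2 = 1/2
(p & p) -> ~p = 1/2 -> 1/2 = 1/2
~p -> ((p & p) -> ~p) = 1/2 -> 1/2 = 1/2
~(~p -> ((p & p) -> ~p)) = ~1/2 = 1/2
~p = ~1/2 = 1/2
~p <-> p = 1/2 <-> 1/2 = 1/2
(~p <-> p) & p = 1/2 & 1/2 = 1/2
p <-> p = 1/2 <-> 1/2 = 1/2
p <-> p = 1/2 <-> 1/2 = 1/2
~(p <-> p) = ~1/2 = 1/2
(p <-> p) <-> ~(p <-> p) = 1/2 <-> 1/2 = 1/2
((~p <-> p) & p) -> ((p <-> p) <-> ~(p <-> p)) = 1/2 -> 1/2 = 1/2
~(~p -> ((p & p) -> ~p)) -> (((~p <-> p) & p) -> ((p <-> p) <-> ~(p <-> p))) = 1/2 -> 1/2 = 1/2
No assignment yields a value below 1/2, so this is the minimum.

1/2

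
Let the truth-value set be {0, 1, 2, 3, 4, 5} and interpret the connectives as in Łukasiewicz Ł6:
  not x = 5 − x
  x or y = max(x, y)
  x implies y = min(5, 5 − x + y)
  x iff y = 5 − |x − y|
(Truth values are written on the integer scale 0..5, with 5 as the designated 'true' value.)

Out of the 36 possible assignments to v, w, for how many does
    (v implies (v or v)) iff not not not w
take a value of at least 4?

12

value 5: 6 assignments (counts)
value 4: 6 assignments (counts)
value 3: 6 assignments
value 2: 6 assignments
value 1: 6 assignments
value 0: 6 assignments
So 12 of the 36 assignments meet the threshold.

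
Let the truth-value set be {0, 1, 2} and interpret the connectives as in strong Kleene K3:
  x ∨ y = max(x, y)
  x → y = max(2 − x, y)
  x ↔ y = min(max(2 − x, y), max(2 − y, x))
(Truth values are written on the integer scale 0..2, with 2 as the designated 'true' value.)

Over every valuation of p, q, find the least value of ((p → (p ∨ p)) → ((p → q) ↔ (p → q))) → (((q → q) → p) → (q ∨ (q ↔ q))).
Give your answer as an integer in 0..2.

1

Take p = 0, q = 1:
p ∨ p = 0 ∨ 0 = 0
p → (p ∨ p) = 0 → 0 = 2
p → q = 0 → 1 = 2
p → q = 0 → 1 = 2
(p → q) ↔ (p → q) = 2 ↔ 2 = 2
(p → (p ∨ p)) → ((p → q) ↔ (p → q)) = 2 → 2 = 2
q → q = 1 → 1 = 1
(q → q) → p = 1 → 0 = 1
q ↔ q = 1 ↔ 1 = 1
q ∨ (q ↔ q) = 1 ∨ 1 = 1
((q → q) → p) → (q ∨ (q ↔ q)) = 1 → 1 = 1
((p → (p ∨ p)) → ((p → q) ↔ (p → q))) → (((q → q) → p) → (q ∨ (q ↔ q))) = 2 → 1 = 1
No assignment yields a value below 1, so this is the minimum.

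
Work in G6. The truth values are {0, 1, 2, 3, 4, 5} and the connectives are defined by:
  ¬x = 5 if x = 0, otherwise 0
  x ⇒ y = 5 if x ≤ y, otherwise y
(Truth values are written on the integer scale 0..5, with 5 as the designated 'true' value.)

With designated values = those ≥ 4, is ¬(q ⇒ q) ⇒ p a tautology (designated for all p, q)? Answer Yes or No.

At p = 5, q = 3, for instance:
q ⇒ q = 3 ⇒ 3 = 5
¬(q ⇒ q) = ¬5 = 0
¬(q ⇒ q) ⇒ p = 0 ⇒ 5 = 5
and checking the remaining 35 assignments likewise gives ≥ 4 in every case.

Yes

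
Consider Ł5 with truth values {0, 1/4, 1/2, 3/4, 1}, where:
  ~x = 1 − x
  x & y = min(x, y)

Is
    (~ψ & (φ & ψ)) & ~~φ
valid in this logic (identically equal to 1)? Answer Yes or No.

No

Counterexample: take φ = 0, ψ = 0.
~ψ = ~0 = 1
φ & ψ = 0 & 0 = 0
~ψ & (φ & ψ) = 1 & 0 = 0
~φ = ~0 = 1
~~φ = ~1 = 0
(~ψ & (φ & ψ)) & ~~φ = 0 & 0 = 0
This gives 0 ≠ 1.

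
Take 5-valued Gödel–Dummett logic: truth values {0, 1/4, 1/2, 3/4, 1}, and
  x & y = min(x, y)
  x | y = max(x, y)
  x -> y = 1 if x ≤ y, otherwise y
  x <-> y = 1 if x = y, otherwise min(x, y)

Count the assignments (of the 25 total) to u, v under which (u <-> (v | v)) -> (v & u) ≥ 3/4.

22

value 1: 21 assignments (counts)
value 3/4: 1 assignment (counts)
value 1/2: 1 assignment
value 1/4: 1 assignment
value 0: 1 assignment
So 22 of the 25 assignments meet the threshold.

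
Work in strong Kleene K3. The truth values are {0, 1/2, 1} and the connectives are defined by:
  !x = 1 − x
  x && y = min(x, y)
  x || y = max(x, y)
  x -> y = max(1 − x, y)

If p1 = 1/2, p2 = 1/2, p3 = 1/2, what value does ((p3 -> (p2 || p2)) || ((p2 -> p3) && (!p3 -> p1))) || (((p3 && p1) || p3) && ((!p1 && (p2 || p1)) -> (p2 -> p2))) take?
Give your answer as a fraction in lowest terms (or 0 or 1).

p2 || p2 = 1/2 || 1/2 = 1/2
p3 -> (p2 || p2) = 1/2 -> 1/2 = 1/2
p2 -> p3 = 1/2 -> 1/2 = 1/2
!p3 = !1/2 = 1/2
!p3 -> p1 = 1/2 -> 1/2 = 1/2
(p2 -> p3) && (!p3 -> p1) = 1/2 && 1/2 = 1/2
(p3 -> (p2 || p2)) || ((p2 -> p3) && (!p3 -> p1)) = 1/2 || 1/2 = 1/2
p3 && p1 = 1/2 && 1/2 = 1/2
(p3 && p1) || p3 = 1/2 || 1/2 = 1/2
!p1 = !1/2 = 1/2
p2 || p1 = 1/2 || 1/2 = 1/2
!p1 && (p2 || p1) = 1/2 && 1/2 = 1/2
p2 -> p2 = 1/2 -> 1/2 = 1/2
(!p1 && (p2 || p1)) -> (p2 -> p2) = 1/2 -> 1/2 = 1/2
((p3 && p1) || p3) && ((!p1 && (p2 || p1)) -> (p2 -> p2)) = 1/2 && 1/2 = 1/2
((p3 -> (p2 || p2)) || ((p2 -> p3) && (!p3 -> p1))) || (((p3 && p1) || p3) && ((!p1 && (p2 || p1)) -> (p2 -> p2))) = 1/2 || 1/2 = 1/2

1/2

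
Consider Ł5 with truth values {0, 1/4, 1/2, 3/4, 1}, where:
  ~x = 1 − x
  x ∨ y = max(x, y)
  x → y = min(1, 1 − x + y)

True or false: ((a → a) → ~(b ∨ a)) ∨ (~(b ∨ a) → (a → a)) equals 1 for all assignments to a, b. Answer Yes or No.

Yes

At a = 3/4, b = 3/4, for instance:
a → a = 3/4 → 3/4 = 1
b ∨ a = 3/4 ∨ 3/4 = 3/4
~(b ∨ a) = ~3/4 = 1/4
(a → a) → ~(b ∨ a) = 1 → 1/4 = 1/4
~(b ∨ a) → (a → a) = 1/4 → 1 = 1
((a → a) → ~(b ∨ a)) ∨ (~(b ∨ a) → (a → a)) = 1/4 ∨ 1 = 1
and checking the remaining 24 assignments likewise gives ≥ 1 in every case.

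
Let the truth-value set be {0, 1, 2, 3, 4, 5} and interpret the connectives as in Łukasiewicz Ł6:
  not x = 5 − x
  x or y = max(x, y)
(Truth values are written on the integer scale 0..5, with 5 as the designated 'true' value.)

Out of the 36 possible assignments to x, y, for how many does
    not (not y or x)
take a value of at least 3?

value 5: 1 assignment (counts)
value 4: 3 assignments (counts)
value 3: 5 assignments (counts)
value 2: 7 assignments
value 1: 9 assignments
value 0: 11 assignments
So 9 of the 36 assignments meet the threshold.

9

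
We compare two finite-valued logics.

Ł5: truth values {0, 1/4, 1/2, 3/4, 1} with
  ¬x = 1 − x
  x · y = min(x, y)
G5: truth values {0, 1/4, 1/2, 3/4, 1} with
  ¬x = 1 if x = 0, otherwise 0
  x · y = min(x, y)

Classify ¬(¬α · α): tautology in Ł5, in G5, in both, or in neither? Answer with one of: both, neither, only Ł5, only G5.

only G5

In Ł5: at α = 1/4 the value is 3/4 — not a tautology.
In G5: every assignment gives 1 — tautology.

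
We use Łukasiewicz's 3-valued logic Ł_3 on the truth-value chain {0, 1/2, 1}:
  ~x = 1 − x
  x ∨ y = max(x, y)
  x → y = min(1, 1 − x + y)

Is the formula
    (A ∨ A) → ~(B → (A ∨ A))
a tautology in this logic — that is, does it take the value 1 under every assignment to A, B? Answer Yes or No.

No

Counterexample: take A = 1/2, B = 0.
A ∨ A = 1/2 ∨ 1/2 = 1/2
B → (A ∨ A) = 0 → 1/2 = 1
~(B → (A ∨ A)) = ~1 = 0
(A ∨ A) → ~(B → (A ∨ A)) = 1/2 → 0 = 1/2
This gives 1/2 ≠ 1.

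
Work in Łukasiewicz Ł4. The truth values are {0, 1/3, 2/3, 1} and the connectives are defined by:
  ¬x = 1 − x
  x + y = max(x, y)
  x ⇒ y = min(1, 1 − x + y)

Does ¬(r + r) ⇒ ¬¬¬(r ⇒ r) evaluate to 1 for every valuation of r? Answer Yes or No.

No

Counterexample: take r = 0.
r + r = 0 + 0 = 0
¬(r + r) = ¬0 = 1
r ⇒ r = 0 ⇒ 0 = 1
¬(r ⇒ r) = ¬1 = 0
¬¬(r ⇒ r) = ¬0 = 1
¬¬¬(r ⇒ r) = ¬1 = 0
¬(r + r) ⇒ ¬¬¬(r ⇒ r) = 1 ⇒ 0 = 0
This gives 0 ≠ 1.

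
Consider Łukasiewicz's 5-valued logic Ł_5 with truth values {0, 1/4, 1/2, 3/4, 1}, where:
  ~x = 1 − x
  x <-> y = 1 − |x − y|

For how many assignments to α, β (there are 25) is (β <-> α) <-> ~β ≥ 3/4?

value 1: 7 assignments (counts)
value 3/4: 7 assignments (counts)
value 1/2: 6 assignments
value 1/4: 3 assignments
value 0: 2 assignments
So 14 of the 25 assignments meet the threshold.

14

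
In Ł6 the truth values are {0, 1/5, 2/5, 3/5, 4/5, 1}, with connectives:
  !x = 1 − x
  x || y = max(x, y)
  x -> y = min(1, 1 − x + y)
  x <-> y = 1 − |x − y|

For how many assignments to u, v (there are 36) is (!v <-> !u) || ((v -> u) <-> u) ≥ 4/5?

value 1: 16 assignments (counts)
value 4/5: 14 assignments (counts)
value 3/5: 6 assignments
So 30 of the 36 assignments meet the threshold.

30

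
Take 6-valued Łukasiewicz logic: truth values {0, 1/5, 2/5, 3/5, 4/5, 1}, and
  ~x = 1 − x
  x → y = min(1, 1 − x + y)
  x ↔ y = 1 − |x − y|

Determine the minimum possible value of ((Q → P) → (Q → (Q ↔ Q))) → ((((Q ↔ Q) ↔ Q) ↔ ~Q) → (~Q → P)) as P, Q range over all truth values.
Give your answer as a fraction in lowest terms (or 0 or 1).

Take P = 0, Q = 2/5:
Q → P = 2/5 → 0 = 3/5
Q ↔ Q = 2/5 ↔ 2/5 = 1
Q → (Q ↔ Q) = 2/5 → 1 = 1
(Q → P) → (Q → (Q ↔ Q)) = 3/5 → 1 = 1
Q ↔ Q = 2/5 ↔ 2/5 = 1
(Q ↔ Q) ↔ Q = 1 ↔ 2/5 = 2/5
~Q = ~2/5 = 3/5
((Q ↔ Q) ↔ Q) ↔ ~Q = 2/5 ↔ 3/5 = 4/5
~Q = ~2/5 = 3/5
~Q → P = 3/5 → 0 = 2/5
(((Q ↔ Q) ↔ Q) ↔ ~Q) → (~Q → P) = 4/5 → 2/5 = 3/5
((Q → P) → (Q → (Q ↔ Q))) → ((((Q ↔ Q) ↔ Q) ↔ ~Q) → (~Q → P)) = 1 → 3/5 = 3/5
No assignment yields a value below 3/5, so this is the minimum.

3/5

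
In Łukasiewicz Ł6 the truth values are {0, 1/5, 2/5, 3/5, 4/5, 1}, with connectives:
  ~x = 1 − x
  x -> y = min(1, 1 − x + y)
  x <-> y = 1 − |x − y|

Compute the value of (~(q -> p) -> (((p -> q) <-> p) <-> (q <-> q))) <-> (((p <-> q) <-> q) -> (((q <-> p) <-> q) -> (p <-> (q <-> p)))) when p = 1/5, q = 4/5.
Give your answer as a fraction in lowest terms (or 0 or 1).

q -> p = 4/5 -> 1/5 = 2/5
~(q -> p) = ~2/5 = 3/5
p -> q = 1/5 -> 4/5 = 1
(p -> q) <-> p = 1 <-> 1/5 = 1/5
q <-> q = 4/5 <-> 4/5 = 1
((p -> q) <-> p) <-> (q <-> q) = 1/5 <-> 1 = 1/5
~(q -> p) -> (((p -> q) <-> p) <-> (q <-> q)) = 3/5 -> 1/5 = 3/5
p <-> q = 1/5 <-> 4/5 = 2/5
(p <-> q) <-> q = 2/5 <-> 4/5 = 3/5
q <-> p = 4/5 <-> 1/5 = 2/5
(q <-> p) <-> q = 2/5 <-> 4/5 = 3/5
q <-> p = 4/5 <-> 1/5 = 2/5
p <-> (q <-> p) = 1/5 <-> 2/5 = 4/5
((q <-> p) <-> q) -> (p <-> (q <-> p)) = 3/5 -> 4/5 = 1
((p <-> q) <-> q) -> (((q <-> p) <-> q) -> (p <-> (q <-> p))) = 3/5 -> 1 = 1
(~(q -> p) -> (((p -> q) <-> p) <-> (q <-> q))) <-> (((p <-> q) <-> q) -> (((q <-> p) <-> q) -> (p <-> (q <-> p)))) = 3/5 <-> 1 = 3/5

3/5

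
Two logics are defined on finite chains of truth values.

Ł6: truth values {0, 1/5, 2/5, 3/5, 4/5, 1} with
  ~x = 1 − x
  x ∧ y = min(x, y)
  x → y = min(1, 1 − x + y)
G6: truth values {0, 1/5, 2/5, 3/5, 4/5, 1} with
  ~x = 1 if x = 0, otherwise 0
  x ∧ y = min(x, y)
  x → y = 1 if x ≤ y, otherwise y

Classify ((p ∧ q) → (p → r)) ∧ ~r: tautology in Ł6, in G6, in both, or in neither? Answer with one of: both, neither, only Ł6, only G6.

In Ł6: at p = 0, q = 0, r = 1/5 the value is 4/5 — not a tautology.
In G6: at p = 0, q = 0, r = 1/5 the value is 0 — not a tautology.

neither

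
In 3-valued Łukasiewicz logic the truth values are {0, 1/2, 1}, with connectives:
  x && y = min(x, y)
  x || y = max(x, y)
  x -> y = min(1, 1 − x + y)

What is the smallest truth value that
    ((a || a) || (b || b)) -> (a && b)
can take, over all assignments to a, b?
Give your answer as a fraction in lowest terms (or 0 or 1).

Take a = 0, b = 1:
a || a = 0 || 0 = 0
b || b = 1 || 1 = 1
(a || a) || (b || b) = 0 || 1 = 1
a && b = 0 && 1 = 0
((a || a) || (b || b)) -> (a && b) = 1 -> 0 = 0
No assignment yields a value below 0, so this is the minimum.

0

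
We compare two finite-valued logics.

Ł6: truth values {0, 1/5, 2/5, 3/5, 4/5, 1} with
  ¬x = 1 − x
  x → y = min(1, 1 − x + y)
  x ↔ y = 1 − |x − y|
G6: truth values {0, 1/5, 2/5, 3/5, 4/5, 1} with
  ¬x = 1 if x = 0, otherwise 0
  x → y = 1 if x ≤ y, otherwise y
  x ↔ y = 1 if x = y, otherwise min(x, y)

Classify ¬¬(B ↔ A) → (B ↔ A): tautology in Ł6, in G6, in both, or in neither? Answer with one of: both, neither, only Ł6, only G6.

only Ł6

In Ł6: every assignment gives 1 — tautology.
In G6: at A = 1/5, B = 2/5 the value is 1/5 — not a tautology.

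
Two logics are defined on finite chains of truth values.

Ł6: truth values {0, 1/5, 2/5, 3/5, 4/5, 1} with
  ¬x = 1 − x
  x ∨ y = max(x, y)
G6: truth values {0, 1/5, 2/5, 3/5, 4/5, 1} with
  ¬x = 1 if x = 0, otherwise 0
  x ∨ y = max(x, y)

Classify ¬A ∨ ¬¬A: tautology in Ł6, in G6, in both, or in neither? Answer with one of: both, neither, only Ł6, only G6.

only G6

In Ł6: at A = 1/5 the value is 4/5 — not a tautology.
In G6: every assignment gives 1 — tautology.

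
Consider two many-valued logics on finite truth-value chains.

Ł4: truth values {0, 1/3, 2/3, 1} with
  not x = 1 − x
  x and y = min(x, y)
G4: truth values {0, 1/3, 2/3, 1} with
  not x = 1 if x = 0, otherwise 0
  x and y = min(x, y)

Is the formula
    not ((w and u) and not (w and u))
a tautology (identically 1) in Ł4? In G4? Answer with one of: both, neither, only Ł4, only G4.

only G4

In Ł4: at u = 1/3, w = 1/3 the value is 2/3 — not a tautology.
In G4: every assignment gives 1 — tautology.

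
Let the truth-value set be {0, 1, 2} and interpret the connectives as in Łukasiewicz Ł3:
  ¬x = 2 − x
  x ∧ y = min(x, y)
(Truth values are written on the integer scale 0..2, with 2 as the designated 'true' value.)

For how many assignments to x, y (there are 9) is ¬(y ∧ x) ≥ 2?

x = 0, y = 0 ↦ 2  ≥
x = 0, y = 1 ↦ 2  ≥
x = 0, y = 2 ↦ 2  ≥
x = 1, y = 0 ↦ 2  ≥
x = 1, y = 1 ↦ 1  <
x = 1, y = 2 ↦ 1  <
x = 2, y = 0 ↦ 2  ≥
x = 2, y = 1 ↦ 1  <
x = 2, y = 2 ↦ 0  <
So 5 of the 9 assignments meet the threshold.

5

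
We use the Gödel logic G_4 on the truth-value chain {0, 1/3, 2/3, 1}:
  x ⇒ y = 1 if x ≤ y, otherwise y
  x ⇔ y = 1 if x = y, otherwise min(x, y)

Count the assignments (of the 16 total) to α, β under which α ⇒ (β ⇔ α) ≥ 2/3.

α = 0, β = 0 ↦ 1  ≥
α = 0, β = 1/3 ↦ 1  ≥
α = 0, β = 2/3 ↦ 1  ≥
α = 0, β = 1 ↦ 1  ≥
α = 1/3, β = 0 ↦ 0  <
α = 1/3, β = 1/3 ↦ 1  ≥
α = 1/3, β = 2/3 ↦ 1  ≥
α = 1/3, β = 1 ↦ 1  ≥
α = 2/3, β = 0 ↦ 0  <
α = 2/3, β = 1/3 ↦ 1/3  <
α = 2/3, β = 2/3 ↦ 1  ≥
α = 2/3, β = 1 ↦ 1  ≥
α = 1, β = 0 ↦ 0  <
α = 1, β = 1/3 ↦ 1/3  <
α = 1, β = 2/3 ↦ 2/3  ≥
α = 1, β = 1 ↦ 1  ≥
So 11 of the 16 assignments meet the threshold.

11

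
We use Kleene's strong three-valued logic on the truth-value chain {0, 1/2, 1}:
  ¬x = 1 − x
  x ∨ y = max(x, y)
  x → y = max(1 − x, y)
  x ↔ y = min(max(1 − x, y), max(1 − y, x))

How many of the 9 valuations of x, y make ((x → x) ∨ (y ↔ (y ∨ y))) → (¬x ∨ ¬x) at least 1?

3

x = 0, y = 0 ↦ 1  ≥
x = 0, y = 1/2 ↦ 1  ≥
x = 0, y = 1 ↦ 1  ≥
x = 1/2, y = 0 ↦ 1/2  <
x = 1/2, y = 1/2 ↦ 1/2  <
x = 1/2, y = 1 ↦ 1/2  <
x = 1, y = 0 ↦ 0  <
x = 1, y = 1/2 ↦ 0  <
x = 1, y = 1 ↦ 0  <
So 3 of the 9 assignments meet the threshold.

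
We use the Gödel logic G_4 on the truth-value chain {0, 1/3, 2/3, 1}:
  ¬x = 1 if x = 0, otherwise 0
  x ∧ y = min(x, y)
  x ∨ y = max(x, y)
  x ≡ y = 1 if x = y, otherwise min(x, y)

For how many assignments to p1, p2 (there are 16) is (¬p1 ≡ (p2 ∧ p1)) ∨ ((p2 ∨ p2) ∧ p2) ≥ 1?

p1 = 0, p2 = 0 ↦ 0  <
p1 = 0, p2 = 1/3 ↦ 1/3  <
p1 = 0, p2 = 2/3 ↦ 2/3  <
p1 = 0, p2 = 1 ↦ 1  ≥
p1 = 1/3, p2 = 0 ↦ 1  ≥
p1 = 1/3, p2 = 1/3 ↦ 1/3  <
p1 = 1/3, p2 = 2/3 ↦ 2/3  <
p1 = 1/3, p2 = 1 ↦ 1  ≥
p1 = 2/3, p2 = 0 ↦ 1  ≥
p1 = 2/3, p2 = 1/3 ↦ 1/3  <
p1 = 2/3, p2 = 2/3 ↦ 2/3  <
p1 = 2/3, p2 = 1 ↦ 1  ≥
p1 = 1, p2 = 0 ↦ 1  ≥
p1 = 1, p2 = 1/3 ↦ 1/3  <
p1 = 1, p2 = 2/3 ↦ 2/3  <
p1 = 1, p2 = 1 ↦ 1  ≥
So 7 of the 16 assignments meet the threshold.

7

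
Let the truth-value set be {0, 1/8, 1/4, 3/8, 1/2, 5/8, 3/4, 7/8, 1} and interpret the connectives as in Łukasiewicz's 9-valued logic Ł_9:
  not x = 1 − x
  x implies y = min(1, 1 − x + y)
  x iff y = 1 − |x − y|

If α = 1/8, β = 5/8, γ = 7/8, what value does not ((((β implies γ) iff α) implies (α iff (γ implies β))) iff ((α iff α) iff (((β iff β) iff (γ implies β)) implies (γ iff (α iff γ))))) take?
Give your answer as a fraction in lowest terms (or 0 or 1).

3/8

β implies γ = 5/8 implies 7/8 = 1
(β implies γ) iff α = 1 iff 1/8 = 1/8
γ implies β = 7/8 implies 5/8 = 3/4
α iff (γ implies β) = 1/8 iff 3/4 = 3/8
((β implies γ) iff α) implies (α iff (γ implies β)) = 1/8 implies 3/8 = 1
α iff α = 1/8 iff 1/8 = 1
β iff β = 5/8 iff 5/8 = 1
γ implies β = 7/8 implies 5/8 = 3/4
(β iff β) iff (γ implies β) = 1 iff 3/4 = 3/4
α iff γ = 1/8 iff 7/8 = 1/4
γ iff (α iff γ) = 7/8 iff 1/4 = 3/8
((β iff β) iff (γ implies β)) implies (γ iff (α iff γ)) = 3/4 implies 3/8 = 5/8
(α iff α) iff (((β iff β) iff (γ implies β)) implies (γ iff (α iff γ))) = 1 iff 5/8 = 5/8
(((β implies γ) iff α) implies (α iff (γ implies β))) iff ((α iff α) iff (((β iff β) iff (γ implies β)) implies (γ iff (α iff γ)))) = 1 iff 5/8 = 5/8
not ((((β implies γ) iff α) implies (α iff (γ implies β))) iff ((α iff α) iff (((β iff β) iff (γ implies β)) implies (γ iff (α iff γ))))) = not 5/8 = 3/8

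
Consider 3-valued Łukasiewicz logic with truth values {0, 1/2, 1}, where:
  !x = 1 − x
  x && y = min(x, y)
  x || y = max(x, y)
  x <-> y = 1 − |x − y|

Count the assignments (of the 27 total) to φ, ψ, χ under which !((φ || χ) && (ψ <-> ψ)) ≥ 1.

3

value 1: 3 assignments (counts)
value 1/2: 9 assignments
value 0: 15 assignments
So 3 of the 27 assignments meet the threshold.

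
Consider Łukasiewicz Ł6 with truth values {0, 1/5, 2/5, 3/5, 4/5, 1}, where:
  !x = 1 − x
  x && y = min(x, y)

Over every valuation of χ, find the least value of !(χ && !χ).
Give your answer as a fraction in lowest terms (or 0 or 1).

Take χ = 2/5:
!χ = !2/5 = 3/5
χ && !χ = 2/5 && 3/5 = 2/5
!(χ && !χ) = !2/5 = 3/5
No assignment yields a value below 3/5, so this is the minimum.

3/5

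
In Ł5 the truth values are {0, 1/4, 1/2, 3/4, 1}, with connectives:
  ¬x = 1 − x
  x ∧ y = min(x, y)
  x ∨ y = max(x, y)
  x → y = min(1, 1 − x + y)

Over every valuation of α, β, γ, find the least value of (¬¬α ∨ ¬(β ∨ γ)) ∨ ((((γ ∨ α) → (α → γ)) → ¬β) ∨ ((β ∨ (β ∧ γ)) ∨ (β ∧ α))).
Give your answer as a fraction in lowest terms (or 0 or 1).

1/2

Take α = 0, β = 1/2, γ = 0:
¬α = ¬0 = 1
¬¬α = ¬1 = 0
β ∨ γ = 1/2 ∨ 0 = 1/2
¬(β ∨ γ) = ¬1/2 = 1/2
¬¬α ∨ ¬(β ∨ γ) = 0 ∨ 1/2 = 1/2
γ ∨ α = 0 ∨ 0 = 0
α → γ = 0 → 0 = 1
(γ ∨ α) → (α → γ) = 0 → 1 = 1
¬β = ¬1/2 = 1/2
((γ ∨ α) → (α → γ)) → ¬β = 1 → 1/2 = 1/2
β ∧ γ = 1/2 ∧ 0 = 0
β ∨ (β ∧ γ) = 1/2 ∨ 0 = 1/2
β ∧ α = 1/2 ∧ 0 = 0
(β ∨ (β ∧ γ)) ∨ (β ∧ α) = 1/2 ∨ 0 = 1/2
(((γ ∨ α) → (α → γ)) → ¬β) ∨ ((β ∨ (β ∧ γ)) ∨ (β ∧ α)) = 1/2 ∨ 1/2 = 1/2
(¬¬α ∨ ¬(β ∨ γ)) ∨ ((((γ ∨ α) → (α → γ)) → ¬β) ∨ ((β ∨ (β ∧ γ)) ∨ (β ∧ α))) = 1/2 ∨ 1/2 = 1/2
No assignment yields a value below 1/2, so this is the minimum.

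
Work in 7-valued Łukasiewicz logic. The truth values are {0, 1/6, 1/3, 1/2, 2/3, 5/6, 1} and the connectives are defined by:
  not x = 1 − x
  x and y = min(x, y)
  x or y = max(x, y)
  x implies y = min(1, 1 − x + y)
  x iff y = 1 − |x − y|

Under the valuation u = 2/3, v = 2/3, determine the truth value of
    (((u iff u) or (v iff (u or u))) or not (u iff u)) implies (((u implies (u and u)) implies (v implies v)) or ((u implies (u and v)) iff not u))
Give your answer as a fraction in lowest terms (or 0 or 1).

u iff u = 2/3 iff 2/3 = 1
u or u = 2/3 or 2/3 = 2/3
v iff (u or u) = 2/3 iff 2/3 = 1
(u iff u) or (v iff (u or u)) = 1 or 1 = 1
u iff u = 2/3 iff 2/3 = 1
not (u iff u) = not 1 = 0
((u iff u) or (v iff (u or u))) or not (u iff u) = 1 or 0 = 1
u and u = 2/3 and 2/3 = 2/3
u implies (u and u) = 2/3 implies 2/3 = 1
v implies v = 2/3 implies 2/3 = 1
(u implies (u and u)) implies (v implies v) = 1 implies 1 = 1
u and v = 2/3 and 2/3 = 2/3
u implies (u and v) = 2/3 implies 2/3 = 1
not u = not 2/3 = 1/3
(u implies (u and v)) iff not u = 1 iff 1/3 = 1/3
((u implies (u and u)) implies (v implies v)) or ((u implies (u and v)) iff not u) = 1 or 1/3 = 1
(((u iff u) or (v iff (u or u))) or not (u iff u)) implies (((u implies (u and u)) implies (v implies v)) or ((u implies (u and v)) iff not u)) = 1 implies 1 = 1

1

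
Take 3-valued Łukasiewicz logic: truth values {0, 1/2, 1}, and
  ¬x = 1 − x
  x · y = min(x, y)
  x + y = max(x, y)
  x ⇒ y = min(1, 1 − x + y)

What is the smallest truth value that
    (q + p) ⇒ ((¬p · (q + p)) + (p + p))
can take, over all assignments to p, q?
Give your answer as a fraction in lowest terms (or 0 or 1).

1/2

Take p = 1/2, q = 1:
q + p = 1 + 1/2 = 1
¬p = ¬1/2 = 1/2
q + p = 1 + 1/2 = 1
¬p · (q + p) = 1/2 · 1 = 1/2
p + p = 1/2 + 1/2 = 1/2
(¬p · (q + p)) + (p + p) = 1/2 + 1/2 = 1/2
(q + p) ⇒ ((¬p · (q + p)) + (p + p)) = 1 ⇒ 1/2 = 1/2
No assignment yields a value below 1/2, so this is the minimum.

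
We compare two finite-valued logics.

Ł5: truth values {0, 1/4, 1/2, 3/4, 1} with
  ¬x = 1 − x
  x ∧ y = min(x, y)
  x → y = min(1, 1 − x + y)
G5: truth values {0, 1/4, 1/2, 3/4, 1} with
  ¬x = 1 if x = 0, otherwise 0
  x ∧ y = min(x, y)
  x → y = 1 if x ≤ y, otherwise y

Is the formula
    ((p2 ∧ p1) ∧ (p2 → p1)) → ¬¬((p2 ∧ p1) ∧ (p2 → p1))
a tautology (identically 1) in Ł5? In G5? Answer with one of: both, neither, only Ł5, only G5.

both

In Ł5: every assignment gives 1 — tautology.
In G5: every assignment gives 1 — tautology.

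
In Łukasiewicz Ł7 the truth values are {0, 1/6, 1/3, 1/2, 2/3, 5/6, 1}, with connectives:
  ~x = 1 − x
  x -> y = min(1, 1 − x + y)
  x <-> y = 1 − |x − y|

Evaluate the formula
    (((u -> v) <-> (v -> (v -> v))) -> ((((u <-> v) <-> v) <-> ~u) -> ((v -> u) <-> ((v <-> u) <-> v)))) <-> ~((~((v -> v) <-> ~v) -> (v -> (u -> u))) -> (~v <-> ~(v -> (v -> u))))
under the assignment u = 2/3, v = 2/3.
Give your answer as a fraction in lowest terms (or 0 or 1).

u -> v = 2/3 -> 2/3 = 1
v -> v = 2/3 -> 2/3 = 1
v -> (v -> v) = 2/3 -> 1 = 1
(u -> v) <-> (v -> (v -> v)) = 1 <-> 1 = 1
u <-> v = 2/3 <-> 2/3 = 1
(u <-> v) <-> v = 1 <-> 2/3 = 2/3
~u = ~2/3 = 1/3
((u <-> v) <-> v) <-> ~u = 2/3 <-> 1/3 = 2/3
v -> u = 2/3 -> 2/3 = 1
v <-> u = 2/3 <-> 2/3 = 1
(v <-> u) <-> v = 1 <-> 2/3 = 2/3
(v -> u) <-> ((v <-> u) <-> v) = 1 <-> 2/3 = 2/3
(((u <-> v) <-> v) <-> ~u) -> ((v -> u) <-> ((v <-> u) <-> v)) = 2/3 -> 2/3 = 1
((u -> v) <-> (v -> (v -> v))) -> ((((u <-> v) <-> v) <-> ~u) -> ((v -> u) <-> ((v <-> u) <-> v))) = 1 -> 1 = 1
v -> v = 2/3 -> 2/3 = 1
~v = ~2/3 = 1/3
(v -> v) <-> ~v = 1 <-> 1/3 = 1/3
~((v -> v) <-> ~v) = ~1/3 = 2/3
u -> u = 2/3 -> 2/3 = 1
v -> (u -> u) = 2/3 -> 1 = 1
~((v -> v) <-> ~v) -> (v -> (u -> u)) = 2/3 -> 1 = 1
~v = ~2/3 = 1/3
v -> u = 2/3 -> 2/3 = 1
v -> (v -> u) = 2/3 -> 1 = 1
~(v -> (v -> u)) = ~1 = 0
~v <-> ~(v -> (v -> u)) = 1/3 <-> 0 = 2/3
(~((v -> v) <-> ~v) -> (v -> (u -> u))) -> (~v <-> ~(v -> (v -> u))) = 1 -> 2/3 = 2/3
~((~((v -> v) <-> ~v) -> (v -> (u -> u))) -> (~v <-> ~(v -> (v -> u)))) = ~2/3 = 1/3
(((u -> v) <-> (v -> (v -> v))) -> ((((u <-> v) <-> v) <-> ~u) -> ((v -> u) <-> ((v <-> u) <-> v)))) <-> ~((~((v -> v) <-> ~v) -> (v -> (u -> u))) -> (~v <-> ~(v -> (v -> u)))) = 1 <-> 1/3 = 1/3

1/3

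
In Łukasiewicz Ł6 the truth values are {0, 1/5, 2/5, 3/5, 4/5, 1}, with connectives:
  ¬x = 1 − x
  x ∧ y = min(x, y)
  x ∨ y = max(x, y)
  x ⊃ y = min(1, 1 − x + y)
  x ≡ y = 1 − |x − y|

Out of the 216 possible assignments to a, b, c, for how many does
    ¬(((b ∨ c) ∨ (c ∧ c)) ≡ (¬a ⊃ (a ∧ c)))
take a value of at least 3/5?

value 1: 12 assignments (counts)
value 4/5: 16 assignments (counts)
value 3/5: 35 assignments (counts)
value 2/5: 44 assignments
value 1/5: 61 assignments
value 0: 48 assignments
So 63 of the 216 assignments meet the threshold.

63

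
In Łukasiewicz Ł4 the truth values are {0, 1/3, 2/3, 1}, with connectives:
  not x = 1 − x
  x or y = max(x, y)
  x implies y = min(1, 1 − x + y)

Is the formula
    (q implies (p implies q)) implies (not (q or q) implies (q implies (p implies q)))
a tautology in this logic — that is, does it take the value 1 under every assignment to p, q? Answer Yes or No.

p = 0, q = 0 ↦ 1
p = 0, q = 1/3 ↦ 1
p = 0, q = 2/3 ↦ 1
p = 0, q = 1 ↦ 1
p = 1/3, q = 0 ↦ 1
p = 1/3, q = 1/3 ↦ 1
p = 1/3, q = 2/3 ↦ 1
p = 1/3, q = 1 ↦ 1
p = 2/3, q = 0 ↦ 1
p = 2/3, q = 1/3 ↦ 1
p = 2/3, q = 2/3 ↦ 1
p = 2/3, q = 1 ↦ 1
p = 1, q = 0 ↦ 1
p = 1, q = 1/3 ↦ 1
p = 1, q = 2/3 ↦ 1
p = 1, q = 1 ↦ 1
Every assignment gives a value ≥ 1.

Yes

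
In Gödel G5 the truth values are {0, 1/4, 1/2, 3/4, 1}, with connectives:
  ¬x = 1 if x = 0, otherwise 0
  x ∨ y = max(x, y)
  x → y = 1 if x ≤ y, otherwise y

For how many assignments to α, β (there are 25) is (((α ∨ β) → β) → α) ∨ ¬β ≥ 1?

12

value 1: 12 assignments (counts)
value 3/4: 2 assignments
value 1/2: 3 assignments
value 1/4: 4 assignments
value 0: 4 assignments
So 12 of the 25 assignments meet the threshold.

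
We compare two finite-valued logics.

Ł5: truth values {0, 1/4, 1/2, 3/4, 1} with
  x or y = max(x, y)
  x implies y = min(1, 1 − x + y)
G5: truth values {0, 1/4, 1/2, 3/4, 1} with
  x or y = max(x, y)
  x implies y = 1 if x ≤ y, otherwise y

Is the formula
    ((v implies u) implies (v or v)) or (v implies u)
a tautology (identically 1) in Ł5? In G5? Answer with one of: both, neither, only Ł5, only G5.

only G5

In Ł5: at u = 0, v = 1/4 the value is 3/4 — not a tautology.
In G5: every assignment gives 1 — tautology.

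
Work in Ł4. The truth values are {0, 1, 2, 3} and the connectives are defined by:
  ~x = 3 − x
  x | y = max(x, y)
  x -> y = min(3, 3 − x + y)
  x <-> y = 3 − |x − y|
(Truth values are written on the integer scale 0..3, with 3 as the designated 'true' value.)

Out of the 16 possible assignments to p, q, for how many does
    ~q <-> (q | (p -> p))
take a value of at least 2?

p = 0, q = 0 ↦ 3  ≥
p = 0, q = 1 ↦ 2  ≥
p = 0, q = 2 ↦ 1  <
p = 0, q = 3 ↦ 0  <
p = 1, q = 0 ↦ 3  ≥
p = 1, q = 1 ↦ 2  ≥
p = 1, q = 2 ↦ 1  <
p = 1, q = 3 ↦ 0  <
p = 2, q = 0 ↦ 3  ≥
p = 2, q = 1 ↦ 2  ≥
p = 2, q = 2 ↦ 1  <
p = 2, q = 3 ↦ 0  <
p = 3, q = 0 ↦ 3  ≥
p = 3, q = 1 ↦ 2  ≥
p = 3, q = 2 ↦ 1  <
p = 3, q = 3 ↦ 0  <
So 8 of the 16 assignments meet the threshold.

8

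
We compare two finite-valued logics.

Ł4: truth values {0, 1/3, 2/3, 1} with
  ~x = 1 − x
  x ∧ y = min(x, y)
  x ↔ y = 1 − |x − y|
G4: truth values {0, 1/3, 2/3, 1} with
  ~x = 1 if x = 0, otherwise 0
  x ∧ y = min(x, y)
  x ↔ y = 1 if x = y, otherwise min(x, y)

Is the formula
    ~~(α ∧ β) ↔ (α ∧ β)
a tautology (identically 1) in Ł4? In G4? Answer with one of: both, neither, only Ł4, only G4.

In Ł4: every assignment gives 1 — tautology.
In G4: at α = 1/3, β = 1/3 the value is 1/3 — not a tautology.

only Ł4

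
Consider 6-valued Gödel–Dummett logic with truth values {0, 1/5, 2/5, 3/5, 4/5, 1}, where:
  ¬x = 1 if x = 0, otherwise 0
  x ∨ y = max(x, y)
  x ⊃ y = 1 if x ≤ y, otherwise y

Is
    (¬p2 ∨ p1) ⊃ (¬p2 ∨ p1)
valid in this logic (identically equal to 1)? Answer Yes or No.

Yes

At p1 = 2/5, p2 = 1/5, for instance:
¬p2 = ¬1/5 = 0
¬p2 ∨ p1 = 0 ∨ 2/5 = 2/5
(¬p2 ∨ p1) ⊃ (¬p2 ∨ p1) = 2/5 ⊃ 2/5 = 1
and checking the remaining 35 assignments likewise gives ≥ 1 in every case.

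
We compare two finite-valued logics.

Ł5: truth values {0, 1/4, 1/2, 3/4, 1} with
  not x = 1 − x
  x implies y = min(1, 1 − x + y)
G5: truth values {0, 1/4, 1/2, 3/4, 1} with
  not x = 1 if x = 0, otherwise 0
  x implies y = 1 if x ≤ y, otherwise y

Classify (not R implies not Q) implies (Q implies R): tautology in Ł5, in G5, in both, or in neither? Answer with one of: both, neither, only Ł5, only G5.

only Ł5

In Ł5: every assignment gives 1 — tautology.
In G5: at Q = 1/2, R = 1/4 the value is 1/4 — not a tautology.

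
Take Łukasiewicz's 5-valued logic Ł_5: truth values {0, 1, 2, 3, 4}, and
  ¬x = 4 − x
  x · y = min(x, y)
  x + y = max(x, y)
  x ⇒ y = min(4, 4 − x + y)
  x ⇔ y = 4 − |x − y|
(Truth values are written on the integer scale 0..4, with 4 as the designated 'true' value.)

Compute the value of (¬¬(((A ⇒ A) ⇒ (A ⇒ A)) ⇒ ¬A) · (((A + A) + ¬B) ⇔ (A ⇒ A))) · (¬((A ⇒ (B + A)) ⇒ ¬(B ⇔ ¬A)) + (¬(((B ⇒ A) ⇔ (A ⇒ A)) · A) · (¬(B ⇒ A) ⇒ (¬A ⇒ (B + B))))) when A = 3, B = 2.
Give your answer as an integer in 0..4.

1

A ⇒ A = 3 ⇒ 3 = 4
A ⇒ A = 3 ⇒ 3 = 4
(A ⇒ A) ⇒ (A ⇒ A) = 4 ⇒ 4 = 4
¬A = ¬3 = 1
((A ⇒ A) ⇒ (A ⇒ A)) ⇒ ¬A = 4 ⇒ 1 = 1
¬(((A ⇒ A) ⇒ (A ⇒ A)) ⇒ ¬A) = ¬1 = 3
¬¬(((A ⇒ A) ⇒ (A ⇒ A)) ⇒ ¬A) = ¬3 = 1
A + A = 3 + 3 = 3
¬B = ¬2 = 2
(A + A) + ¬B = 3 + 2 = 3
A ⇒ A = 3 ⇒ 3 = 4
((A + A) + ¬B) ⇔ (A ⇒ A) = 3 ⇔ 4 = 3
¬¬(((A ⇒ A) ⇒ (A ⇒ A)) ⇒ ¬A) · (((A + A) + ¬B) ⇔ (A ⇒ A)) = 1 · 3 = 1
B + A = 2 + 3 = 3
A ⇒ (B + A) = 3 ⇒ 3 = 4
¬A = ¬3 = 1
B ⇔ ¬A = 2 ⇔ 1 = 3
¬(B ⇔ ¬A) = ¬3 = 1
(A ⇒ (B + A)) ⇒ ¬(B ⇔ ¬A) = 4 ⇒ 1 = 1
¬((A ⇒ (B + A)) ⇒ ¬(B ⇔ ¬A)) = ¬1 = 3
B ⇒ A = 2 ⇒ 3 = 4
A ⇒ A = 3 ⇒ 3 = 4
(B ⇒ A) ⇔ (A ⇒ A) = 4 ⇔ 4 = 4
((B ⇒ A) ⇔ (A ⇒ A)) · A = 4 · 3 = 3
¬(((B ⇒ A) ⇔ (A ⇒ A)) · A) = ¬3 = 1
B ⇒ A = 2 ⇒ 3 = 4
¬(B ⇒ A) = ¬4 = 0
¬A = ¬3 = 1
B + B = 2 + 2 = 2
¬A ⇒ (B + B) = 1 ⇒ 2 = 4
¬(B ⇒ A) ⇒ (¬A ⇒ (B + B)) = 0 ⇒ 4 = 4
¬(((B ⇒ A) ⇔ (A ⇒ A)) · A) · (¬(B ⇒ A) ⇒ (¬A ⇒ (B + B))) = 1 · 4 = 1
¬((A ⇒ (B + A)) ⇒ ¬(B ⇔ ¬A)) + (¬(((B ⇒ A) ⇔ (A ⇒ A)) · A) · (¬(B ⇒ A) ⇒ (¬A ⇒ (B + B)))) = 3 + 1 = 3
(¬¬(((A ⇒ A) ⇒ (A ⇒ A)) ⇒ ¬A) · (((A + A) + ¬B) ⇔ (A ⇒ A))) · (¬((A ⇒ (B + A)) ⇒ ¬(B ⇔ ¬A)) + (¬(((B ⇒ A) ⇔ (A ⇒ A)) · A) · (¬(B ⇒ A) ⇒ (¬A ⇒ (B + B))))) = 1 · 3 = 1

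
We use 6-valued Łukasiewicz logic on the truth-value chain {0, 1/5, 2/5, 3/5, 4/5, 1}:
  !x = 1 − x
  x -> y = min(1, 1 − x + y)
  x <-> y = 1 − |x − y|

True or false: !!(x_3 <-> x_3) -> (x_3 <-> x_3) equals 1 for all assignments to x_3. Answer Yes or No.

Yes

x_3 = 0 ↦ 1
x_3 = 1/5 ↦ 1
x_3 = 2/5 ↦ 1
x_3 = 3/5 ↦ 1
x_3 = 4/5 ↦ 1
x_3 = 1 ↦ 1
Every assignment gives a value ≥ 1.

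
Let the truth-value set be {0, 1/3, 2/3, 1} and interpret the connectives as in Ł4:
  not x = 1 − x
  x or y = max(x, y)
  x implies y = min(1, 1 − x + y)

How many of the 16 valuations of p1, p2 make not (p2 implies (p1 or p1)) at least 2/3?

p1 = 0, p2 = 0 ↦ 0  <
p1 = 0, p2 = 1/3 ↦ 1/3  <
p1 = 0, p2 = 2/3 ↦ 2/3  ≥
p1 = 0, p2 = 1 ↦ 1  ≥
p1 = 1/3, p2 = 0 ↦ 0  <
p1 = 1/3, p2 = 1/3 ↦ 0  <
p1 = 1/3, p2 = 2/3 ↦ 1/3  <
p1 = 1/3, p2 = 1 ↦ 2/3  ≥
p1 = 2/3, p2 = 0 ↦ 0  <
p1 = 2/3, p2 = 1/3 ↦ 0  <
p1 = 2/3, p2 = 2/3 ↦ 0  <
p1 = 2/3, p2 = 1 ↦ 1/3  <
p1 = 1, p2 = 0 ↦ 0  <
p1 = 1, p2 = 1/3 ↦ 0  <
p1 = 1, p2 = 2/3 ↦ 0  <
p1 = 1, p2 = 1 ↦ 0  <
So 3 of the 16 assignments meet the threshold.

3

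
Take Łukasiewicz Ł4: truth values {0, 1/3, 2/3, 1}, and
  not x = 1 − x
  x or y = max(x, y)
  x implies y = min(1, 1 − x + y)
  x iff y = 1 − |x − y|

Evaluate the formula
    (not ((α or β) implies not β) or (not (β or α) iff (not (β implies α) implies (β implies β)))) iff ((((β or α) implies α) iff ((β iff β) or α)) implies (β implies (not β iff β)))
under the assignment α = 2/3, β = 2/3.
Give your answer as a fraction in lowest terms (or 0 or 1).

1/3

α or β = 2/3 or 2/3 = 2/3
not β = not 2/3 = 1/3
(α or β) implies not β = 2/3 implies 1/3 = 2/3
not ((α or β) implies not β) = not 2/3 = 1/3
β or α = 2/3 or 2/3 = 2/3
not (β or α) = not 2/3 = 1/3
β implies α = 2/3 implies 2/3 = 1
not (β implies α) = not 1 = 0
β implies β = 2/3 implies 2/3 = 1
not (β implies α) implies (β implies β) = 0 implies 1 = 1
not (β or α) iff (not (β implies α) implies (β implies β)) = 1/3 iff 1 = 1/3
not ((α or β) implies not β) or (not (β or α) iff (not (β implies α) implies (β implies β))) = 1/3 or 1/3 = 1/3
β or α = 2/3 or 2/3 = 2/3
(β or α) implies α = 2/3 implies 2/3 = 1
β iff β = 2/3 iff 2/3 = 1
(β iff β) or α = 1 or 2/3 = 1
((β or α) implies α) iff ((β iff β) or α) = 1 iff 1 = 1
not β = not 2/3 = 1/3
not β iff β = 1/3 iff 2/3 = 2/3
β implies (not β iff β) = 2/3 implies 2/3 = 1
(((β or α) implies α) iff ((β iff β) or α)) implies (β implies (not β iff β)) = 1 implies 1 = 1
(not ((α or β) implies not β) or (not (β or α) iff (not (β implies α) implies (β implies β)))) iff ((((β or α) implies α) iff ((β iff β) or α)) implies (β implies (not β iff β))) = 1/3 iff 1 = 1/3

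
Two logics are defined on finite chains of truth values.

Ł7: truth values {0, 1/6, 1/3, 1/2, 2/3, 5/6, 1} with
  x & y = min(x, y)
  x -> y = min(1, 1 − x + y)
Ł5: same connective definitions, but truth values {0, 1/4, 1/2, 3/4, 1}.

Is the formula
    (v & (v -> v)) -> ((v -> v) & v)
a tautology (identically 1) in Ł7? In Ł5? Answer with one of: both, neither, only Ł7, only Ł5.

both

In Ł7: every assignment gives 1 — tautology.
In Ł5: every assignment gives 1 — tautology.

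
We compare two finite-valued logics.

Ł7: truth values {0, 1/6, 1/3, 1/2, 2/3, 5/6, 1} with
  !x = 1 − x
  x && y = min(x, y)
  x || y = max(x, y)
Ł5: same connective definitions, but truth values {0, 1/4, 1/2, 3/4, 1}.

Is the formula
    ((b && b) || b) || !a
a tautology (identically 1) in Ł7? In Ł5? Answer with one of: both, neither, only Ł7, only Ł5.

In Ł7: at a = 1/6, b = 0 the value is 5/6 — not a tautology.
In Ł5: at a = 1/4, b = 0 the value is 3/4 — not a tautology.

neither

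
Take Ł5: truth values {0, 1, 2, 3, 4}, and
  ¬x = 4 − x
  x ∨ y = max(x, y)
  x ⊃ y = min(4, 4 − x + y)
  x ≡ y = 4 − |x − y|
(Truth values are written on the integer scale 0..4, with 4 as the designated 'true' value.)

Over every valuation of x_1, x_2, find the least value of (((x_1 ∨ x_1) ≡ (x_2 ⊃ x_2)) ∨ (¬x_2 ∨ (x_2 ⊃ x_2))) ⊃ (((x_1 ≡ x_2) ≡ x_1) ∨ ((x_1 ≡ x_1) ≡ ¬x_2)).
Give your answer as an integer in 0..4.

2

Take x_1 = 0, x_2 = 2:
x_1 ∨ x_1 = 0 ∨ 0 = 0
x_2 ⊃ x_2 = 2 ⊃ 2 = 4
(x_1 ∨ x_1) ≡ (x_2 ⊃ x_2) = 0 ≡ 4 = 0
¬x_2 = ¬2 = 2
x_2 ⊃ x_2 = 2 ⊃ 2 = 4
¬x_2 ∨ (x_2 ⊃ x_2) = 2 ∨ 4 = 4
((x_1 ∨ x_1) ≡ (x_2 ⊃ x_2)) ∨ (¬x_2 ∨ (x_2 ⊃ x_2)) = 0 ∨ 4 = 4
x_1 ≡ x_2 = 0 ≡ 2 = 2
(x_1 ≡ x_2) ≡ x_1 = 2 ≡ 0 = 2
x_1 ≡ x_1 = 0 ≡ 0 = 4
¬x_2 = ¬2 = 2
(x_1 ≡ x_1) ≡ ¬x_2 = 4 ≡ 2 = 2
((x_1 ≡ x_2) ≡ x_1) ∨ ((x_1 ≡ x_1) ≡ ¬x_2) = 2 ∨ 2 = 2
(((x_1 ∨ x_1) ≡ (x_2 ⊃ x_2)) ∨ (¬x_2 ∨ (x_2 ⊃ x_2))) ⊃ (((x_1 ≡ x_2) ≡ x_1) ∨ ((x_1 ≡ x_1) ≡ ¬x_2)) = 4 ⊃ 2 = 2
No assignment yields a value below 2, so this is the minimum.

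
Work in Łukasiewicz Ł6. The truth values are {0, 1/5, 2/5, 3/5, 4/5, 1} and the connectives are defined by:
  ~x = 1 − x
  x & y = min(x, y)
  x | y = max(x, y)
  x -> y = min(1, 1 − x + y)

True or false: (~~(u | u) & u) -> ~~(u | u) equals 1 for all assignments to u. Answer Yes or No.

Yes

u = 0 ↦ 1
u = 1/5 ↦ 1
u = 2/5 ↦ 1
u = 3/5 ↦ 1
u = 4/5 ↦ 1
u = 1 ↦ 1
Every assignment gives a value ≥ 1.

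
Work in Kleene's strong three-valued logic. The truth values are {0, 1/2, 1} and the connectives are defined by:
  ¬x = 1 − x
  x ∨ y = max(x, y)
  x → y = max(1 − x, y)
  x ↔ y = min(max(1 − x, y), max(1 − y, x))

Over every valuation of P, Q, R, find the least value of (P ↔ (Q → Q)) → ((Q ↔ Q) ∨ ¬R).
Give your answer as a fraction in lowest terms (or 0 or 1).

1/2

Take P = 0, Q = 1/2, R = 1/2:
Q → Q = 1/2 → 1/2 = 1/2
P ↔ (Q → Q) = 0 ↔ 1/2 = 1/2
Q ↔ Q = 1/2 ↔ 1/2 = 1/2
¬R = ¬1/2 = 1/2
(Q ↔ Q) ∨ ¬R = 1/2 ∨ 1/2 = 1/2
(P ↔ (Q → Q)) → ((Q ↔ Q) ∨ ¬R) = 1/2 → 1/2 = 1/2
No assignment yields a value below 1/2, so this is the minimum.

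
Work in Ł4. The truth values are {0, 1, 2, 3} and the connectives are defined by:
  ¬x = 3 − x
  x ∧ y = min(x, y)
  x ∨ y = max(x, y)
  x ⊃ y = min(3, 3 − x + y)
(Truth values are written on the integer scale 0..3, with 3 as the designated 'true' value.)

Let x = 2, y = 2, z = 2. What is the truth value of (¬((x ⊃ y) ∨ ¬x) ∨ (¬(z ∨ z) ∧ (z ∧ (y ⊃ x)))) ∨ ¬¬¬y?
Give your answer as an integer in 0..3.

1

x ⊃ y = 2 ⊃ 2 = 3
¬x = ¬2 = 1
(x ⊃ y) ∨ ¬x = 3 ∨ 1 = 3
¬((x ⊃ y) ∨ ¬x) = ¬3 = 0
z ∨ z = 2 ∨ 2 = 2
¬(z ∨ z) = ¬2 = 1
y ⊃ x = 2 ⊃ 2 = 3
z ∧ (y ⊃ x) = 2 ∧ 3 = 2
¬(z ∨ z) ∧ (z ∧ (y ⊃ x)) = 1 ∧ 2 = 1
¬((x ⊃ y) ∨ ¬x) ∨ (¬(z ∨ z) ∧ (z ∧ (y ⊃ x))) = 0 ∨ 1 = 1
¬y = ¬2 = 1
¬¬y = ¬1 = 2
¬¬¬y = ¬2 = 1
(¬((x ⊃ y) ∨ ¬x) ∨ (¬(z ∨ z) ∧ (z ∧ (y ⊃ x)))) ∨ ¬¬¬y = 1 ∨ 1 = 1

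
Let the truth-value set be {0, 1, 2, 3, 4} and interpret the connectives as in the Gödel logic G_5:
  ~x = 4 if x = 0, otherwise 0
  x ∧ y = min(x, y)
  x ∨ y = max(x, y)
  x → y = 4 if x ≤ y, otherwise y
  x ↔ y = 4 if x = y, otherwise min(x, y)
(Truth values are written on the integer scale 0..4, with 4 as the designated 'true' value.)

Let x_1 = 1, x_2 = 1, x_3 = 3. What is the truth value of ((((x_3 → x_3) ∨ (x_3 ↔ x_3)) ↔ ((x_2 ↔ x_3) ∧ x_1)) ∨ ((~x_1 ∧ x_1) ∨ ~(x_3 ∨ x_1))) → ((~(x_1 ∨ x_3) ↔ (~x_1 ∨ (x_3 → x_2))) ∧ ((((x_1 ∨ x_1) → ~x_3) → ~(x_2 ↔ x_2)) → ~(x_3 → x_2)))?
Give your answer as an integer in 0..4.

x_3 → x_3 = 3 → 3 = 4
x_3 ↔ x_3 = 3 ↔ 3 = 4
(x_3 → x_3) ∨ (x_3 ↔ x_3) = 4 ∨ 4 = 4
x_2 ↔ x_3 = 1 ↔ 3 = 1
(x_2 ↔ x_3) ∧ x_1 = 1 ∧ 1 = 1
((x_3 → x_3) ∨ (x_3 ↔ x_3)) ↔ ((x_2 ↔ x_3) ∧ x_1) = 4 ↔ 1 = 1
~x_1 = ~1 = 0
~x_1 ∧ x_1 = 0 ∧ 1 = 0
x_3 ∨ x_1 = 3 ∨ 1 = 3
~(x_3 ∨ x_1) = ~3 = 0
(~x_1 ∧ x_1) ∨ ~(x_3 ∨ x_1) = 0 ∨ 0 = 0
(((x_3 → x_3) ∨ (x_3 ↔ x_3)) ↔ ((x_2 ↔ x_3) ∧ x_1)) ∨ ((~x_1 ∧ x_1) ∨ ~(x_3 ∨ x_1)) = 1 ∨ 0 = 1
x_1 ∨ x_3 = 1 ∨ 3 = 3
~(x_1 ∨ x_3) = ~3 = 0
~x_1 = ~1 = 0
x_3 → x_2 = 3 → 1 = 1
~x_1 ∨ (x_3 → x_2) = 0 ∨ 1 = 1
~(x_1 ∨ x_3) ↔ (~x_1 ∨ (x_3 → x_2)) = 0 ↔ 1 = 0
x_1 ∨ x_1 = 1 ∨ 1 = 1
~x_3 = ~3 = 0
(x_1 ∨ x_1) → ~x_3 = 1 → 0 = 0
x_2 ↔ x_2 = 1 ↔ 1 = 4
~(x_2 ↔ x_2) = ~4 = 0
((x_1 ∨ x_1) → ~x_3) → ~(x_2 ↔ x_2) = 0 → 0 = 4
x_3 → x_2 = 3 → 1 = 1
~(x_3 → x_2) = ~1 = 0
(((x_1 ∨ x_1) → ~x_3) → ~(x_2 ↔ x_2)) → ~(x_3 → x_2) = 4 → 0 = 0
(~(x_1 ∨ x_3) ↔ (~x_1 ∨ (x_3 → x_2))) ∧ ((((x_1 ∨ x_1) → ~x_3) → ~(x_2 ↔ x_2)) → ~(x_3 → x_2)) = 0 ∧ 0 = 0
((((x_3 → x_3) ∨ (x_3 ↔ x_3)) ↔ ((x_2 ↔ x_3) ∧ x_1)) ∨ ((~x_1 ∧ x_1) ∨ ~(x_3 ∨ x_1))) → ((~(x_1 ∨ x_3) ↔ (~x_1 ∨ (x_3 → x_2))) ∧ ((((x_1 ∨ x_1) → ~x_3) → ~(x_2 ↔ x_2)) → ~(x_3 → x_2))) = 1 → 0 = 0

0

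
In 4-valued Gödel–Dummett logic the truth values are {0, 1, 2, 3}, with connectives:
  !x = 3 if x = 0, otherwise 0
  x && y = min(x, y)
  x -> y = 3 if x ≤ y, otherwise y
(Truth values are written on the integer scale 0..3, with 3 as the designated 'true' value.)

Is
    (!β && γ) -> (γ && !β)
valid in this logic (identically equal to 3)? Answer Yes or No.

β = 0, γ = 0 ↦ 3
β = 0, γ = 1 ↦ 3
β = 0, γ = 2 ↦ 3
β = 0, γ = 3 ↦ 3
β = 1, γ = 0 ↦ 3
β = 1, γ = 1 ↦ 3
β = 1, γ = 2 ↦ 3
β = 1, γ = 3 ↦ 3
β = 2, γ = 0 ↦ 3
β = 2, γ = 1 ↦ 3
β = 2, γ = 2 ↦ 3
β = 2, γ = 3 ↦ 3
β = 3, γ = 0 ↦ 3
β = 3, γ = 1 ↦ 3
β = 3, γ = 2 ↦ 3
β = 3, γ = 3 ↦ 3
Every assignment gives a value ≥ 3.

Yes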